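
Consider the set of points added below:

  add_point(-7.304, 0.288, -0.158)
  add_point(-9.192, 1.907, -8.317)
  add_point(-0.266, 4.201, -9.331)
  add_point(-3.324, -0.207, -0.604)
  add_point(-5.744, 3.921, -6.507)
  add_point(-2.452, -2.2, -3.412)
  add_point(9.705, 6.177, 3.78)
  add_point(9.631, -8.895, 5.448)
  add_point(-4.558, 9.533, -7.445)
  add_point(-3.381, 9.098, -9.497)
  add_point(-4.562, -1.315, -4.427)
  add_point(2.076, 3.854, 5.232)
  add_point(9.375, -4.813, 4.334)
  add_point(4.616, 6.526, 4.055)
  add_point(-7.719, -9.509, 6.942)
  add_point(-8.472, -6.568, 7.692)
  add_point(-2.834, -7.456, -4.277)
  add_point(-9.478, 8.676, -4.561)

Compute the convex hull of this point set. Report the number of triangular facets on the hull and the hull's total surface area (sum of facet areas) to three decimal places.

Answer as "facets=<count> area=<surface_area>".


facets=22 area=1096.756

Points on the hull: [1, 2, 6, 7, 8, 9, 11, 12, 13, 14, 15, 16, 17] (13 of 18).

Triangle areas on the boundary:
  f1: (p11, p7, p6) → 58.4496
  f2: (p8, p9, p17) → 3.9970
  f3: (p8, p9, p6) → 22.0687
  f4: (p1, p9, p17) → 29.1538
  f5: (p12, p7, p6) → 5.4129
  f6: (p13, p11, p17) → 30.6571
  f7: (p13, p11, p6) → 7.7315
  f8: (p13, p8, p17) → 43.0407
  f9: (p13, p8, p6) → 31.2110
  f10: (p15, p11, p17) → 117.0709
  f11: (p15, p1, p17) → 70.2037
  f12: (p15, p1, p14) → 27.5341
  f13: (p15, p7, p14) → 26.5328
  f14: (p15, p11, p7) → 108.1009
  f15: (p16, p7, p14) → 95.1042
  f16: (p16, p1, p14) → 72.6461
  f17: (p2, p1, p9) → 25.6365
  f18: (p2, p16, p1) → 53.4842
  f19: (p2, p16, p7) → 101.4833
  f20: (p2, p12, p7) → 29.6520
  f21: (p2, p9, p6) → 46.6988
  f22: (p2, p12, p6) → 90.8862
Σ area = 1096.756

Euler characteristic 13−33+22 = 2 ✓


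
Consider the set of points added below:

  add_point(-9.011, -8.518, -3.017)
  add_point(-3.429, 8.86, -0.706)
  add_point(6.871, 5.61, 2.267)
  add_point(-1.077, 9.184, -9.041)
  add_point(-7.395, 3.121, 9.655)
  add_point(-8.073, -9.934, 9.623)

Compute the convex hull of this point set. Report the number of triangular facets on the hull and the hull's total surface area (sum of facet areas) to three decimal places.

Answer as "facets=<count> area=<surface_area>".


Points on the hull: [0, 1, 2, 3, 4, 5] (6 of 6).

Per-facet area ½‖(b−a)×(c−a)‖:
  f1: (p3, p2, p0) → 140.9123
  f2: (p5, p2, p0) → 136.2262
  f3: (p5, p4, p0) → 82.9040
  f4: (p5, p4, p2) → 104.1735
  f5: (p1, p3, p0) → 79.7241
  f6: (p1, p4, p0) → 103.9481
  f7: (p1, p3, p2) → 48.5359
  f8: (p1, p4, p2) → 69.8293
Σ area = 766.253

Euler: V−E+F = 6−12+8 = 2.

facets=8 area=766.253


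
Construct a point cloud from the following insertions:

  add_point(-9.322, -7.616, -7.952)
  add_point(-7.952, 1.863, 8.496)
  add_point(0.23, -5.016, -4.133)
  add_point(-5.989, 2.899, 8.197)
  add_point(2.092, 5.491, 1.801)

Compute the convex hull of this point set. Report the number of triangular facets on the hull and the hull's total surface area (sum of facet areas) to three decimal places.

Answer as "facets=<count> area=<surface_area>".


facets=6 area=346.982

Extreme-point indices: [0, 1, 2, 3, 4] — 5 of 5 on the boundary.

Per-facet area ½‖(b−a)×(c−a)‖:
  f1: (p1, p4, p0) → 115.8791
  f2: (p2, p4, p0) → 55.2078
  f3: (p2, p1, p0) → 87.5731
  f4: (p3, p1, p4) → 6.0791
  f5: (p3, p2, p4) → 64.8391
  f6: (p3, p2, p1) → 17.4042
Σ area = 346.982

Euler: V−E+F = 5−9+6 = 2.


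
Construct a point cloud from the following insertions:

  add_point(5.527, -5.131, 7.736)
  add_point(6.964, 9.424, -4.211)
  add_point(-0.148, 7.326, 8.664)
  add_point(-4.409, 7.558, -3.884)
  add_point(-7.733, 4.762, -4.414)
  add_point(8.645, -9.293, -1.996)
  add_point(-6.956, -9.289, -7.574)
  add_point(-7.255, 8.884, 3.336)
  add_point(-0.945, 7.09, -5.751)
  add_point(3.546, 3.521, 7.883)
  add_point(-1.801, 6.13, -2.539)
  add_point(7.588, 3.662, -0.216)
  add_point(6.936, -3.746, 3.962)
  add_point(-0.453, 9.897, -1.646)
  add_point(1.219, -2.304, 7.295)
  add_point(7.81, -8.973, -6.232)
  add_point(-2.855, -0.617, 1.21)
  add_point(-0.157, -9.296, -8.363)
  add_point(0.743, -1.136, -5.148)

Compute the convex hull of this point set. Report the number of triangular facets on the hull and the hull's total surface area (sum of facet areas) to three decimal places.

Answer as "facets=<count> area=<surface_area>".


facets=28 area=1074.344

16 of the 19 inputs are extreme points: [0, 1, 2, 3, 4, 5, 6, 7, 8, 9, 11, 12, 13, 14, 15, 17].

Triangle areas on the boundary:
  f1: (p1, p11, p5) → 31.1362
  f2: (p1, p2, p13) → 40.1794
  f3: (p8, p1, p13) → 19.2113
  f4: (p8, p17, p1) → 67.3054
  f5: (p7, p14, p2) → 43.4239
  f6: (p7, p2, p13) → 36.9316
  f7: (p0, p14, p2) → 19.5162
  f8: (p15, p1, p5) → 40.0929
  f9: (p15, p17, p5) → 16.0792
  f10: (p15, p17, p1) → 76.4352
  f11: (p3, p8, p4) → 7.3443
  f12: (p3, p8, p13) → 9.2095
  f13: (p3, p7, p4) → 17.1987
  f14: (p3, p7, p13) → 19.7209
  f15: (p12, p11, p5) → 34.6644
  f16: (p12, p0, p5) → 15.4863
  f17: (p12, p0, p11) → 12.1883
  f18: (p6, p0, p14) → 46.1522
  f19: (p6, p17, p5) → 25.1170
  f20: (p6, p0, p5) → 91.3661
  f21: (p6, p7, p14) → 131.4371
  f22: (p6, p7, p4) → 48.3377
  f23: (p6, p8, p4) → 51.3453
  f24: (p6, p8, p17) → 56.7251
  f25: (p9, p0, p2) → 12.6085
  f26: (p9, p0, p11) → 39.9824
  f27: (p9, p1, p2) → 37.2139
  f28: (p9, p1, p11) → 27.9354
Σ area = 1074.344

Check V−E+F: 16 − 42 + 28 = 2.


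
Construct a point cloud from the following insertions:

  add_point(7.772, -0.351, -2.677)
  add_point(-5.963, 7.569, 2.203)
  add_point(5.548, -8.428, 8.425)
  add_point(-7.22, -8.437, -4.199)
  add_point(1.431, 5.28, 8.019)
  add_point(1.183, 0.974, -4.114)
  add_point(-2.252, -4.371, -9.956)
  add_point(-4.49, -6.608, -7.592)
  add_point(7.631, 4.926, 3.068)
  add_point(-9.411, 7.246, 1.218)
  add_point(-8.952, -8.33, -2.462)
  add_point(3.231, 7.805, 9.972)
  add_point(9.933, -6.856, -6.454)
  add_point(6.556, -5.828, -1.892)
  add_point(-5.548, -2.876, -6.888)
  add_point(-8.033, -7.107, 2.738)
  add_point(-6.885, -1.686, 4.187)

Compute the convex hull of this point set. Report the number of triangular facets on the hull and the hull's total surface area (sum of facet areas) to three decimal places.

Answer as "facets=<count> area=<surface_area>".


facets=26 area=1072.164

15 of the 17 inputs are extreme points: [0, 1, 2, 3, 5, 6, 7, 8, 9, 10, 11, 12, 14, 15, 16].

Area of each hull facet:
  f1: (p14, p6, p9) → 18.3071
  f2: (p7, p3, p12) → 29.3350
  f3: (p7, p6, p12) → 24.6152
  f4: (p7, p14, p6) → 7.4809
  f5: (p1, p11, p9) → 9.0033
  f6: (p1, p8, p11) → 51.7784
  f7: (p0, p6, p12) → 48.3912
  f8: (p0, p8, p12) → 11.7825
  f9: (p16, p11, p9) → 70.1522
  f10: (p16, p15, p9) → 18.8196
  f11: (p2, p3, p12) → 123.4786
  f12: (p2, p8, p12) → 99.1417
  f13: (p2, p8, p11) → 62.9671
  f14: (p2, p16, p11) → 102.2161
  f15: (p2, p16, p15) → 41.5058
  f16: (p5, p0, p6) → 27.1362
  f17: (p5, p0, p8) → 26.8104
  f18: (p5, p1, p8) → 59.1261
  f19: (p5, p6, p9) → 56.1463
  f20: (p5, p1, p9) → 19.2212
  f21: (p10, p2, p3) → 22.0423
  f22: (p10, p2, p15) → 34.5879
  f23: (p10, p15, p9) → 39.0704
  f24: (p10, p14, p9) → 52.7159
  f25: (p10, p7, p3) → 2.5392
  f26: (p10, p7, p14) → 13.7926
Σ area = 1072.164

Euler: V−E+F = 15−39+26 = 2.


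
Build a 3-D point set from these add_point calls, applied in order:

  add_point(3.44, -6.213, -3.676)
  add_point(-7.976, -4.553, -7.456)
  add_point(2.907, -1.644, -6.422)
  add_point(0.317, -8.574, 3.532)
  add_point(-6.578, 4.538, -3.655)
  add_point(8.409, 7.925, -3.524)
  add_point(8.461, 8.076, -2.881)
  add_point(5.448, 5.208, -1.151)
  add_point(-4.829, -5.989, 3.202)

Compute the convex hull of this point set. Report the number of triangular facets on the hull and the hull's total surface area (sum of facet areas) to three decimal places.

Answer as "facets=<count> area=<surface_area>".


facets=14 area=532.382

Hull vertices (9/9): indices [0, 1, 2, 3, 4, 5, 6, 7, 8].

Per-facet area ½‖(b−a)×(c−a)‖:
  f1: (p0, p3, p1) → 49.7375
  f2: (p0, p3, p6) → 58.2403
  f3: (p2, p0, p1) → 30.2125
  f4: (p8, p3, p1) → 30.1205
  f5: (p8, p4, p1) → 53.4359
  f6: (p5, p0, p6) → 4.8058
  f7: (p5, p2, p0) → 25.7876
  f8: (p5, p2, p1) → 45.9292
  f9: (p5, p4, p1) → 71.8611
  f10: (p5, p4, p6) → 5.0435
  f11: (p7, p4, p6) → 21.9527
  f12: (p7, p8, p4) → 76.4528
  f13: (p7, p3, p6) → 14.6163
  f14: (p7, p8, p3) → 44.1859
Σ area = 532.382

Euler characteristic 9−21+14 = 2 ✓


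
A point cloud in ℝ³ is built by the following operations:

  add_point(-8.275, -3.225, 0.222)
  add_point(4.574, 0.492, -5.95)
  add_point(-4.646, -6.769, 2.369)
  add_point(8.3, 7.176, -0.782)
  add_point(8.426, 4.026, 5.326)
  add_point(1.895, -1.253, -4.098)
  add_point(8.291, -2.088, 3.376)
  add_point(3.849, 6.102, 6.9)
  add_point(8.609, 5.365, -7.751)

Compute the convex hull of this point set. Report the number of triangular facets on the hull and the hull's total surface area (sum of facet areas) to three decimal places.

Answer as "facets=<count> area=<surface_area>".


facets=14 area=515.798

Points on the hull: [0, 1, 2, 3, 4, 5, 6, 7, 8] (9 of 9).

Area of each hull facet:
  f1: (p7, p2, p0) → 44.1949
  f2: (p6, p7, p2) → 68.2627
  f3: (p1, p8, p0) → 26.5378
  f4: (p1, p6, p8) → 33.3272
  f5: (p1, p6, p2) → 67.7956
  f6: (p3, p8, p0) → 70.5274
  f7: (p3, p7, p0) → 74.3631
  f8: (p5, p2, p0) → 29.1376
  f9: (p5, p1, p0) → 7.4695
  f10: (p5, p1, p2) → 3.1469
  f11: (p4, p6, p7) → 15.1115
  f12: (p4, p3, p7) → 18.0568
  f13: (p4, p6, p8) → 41.2982
  f14: (p4, p3, p8) → 16.5690
Σ area = 515.798

Euler: V−E+F = 9−21+14 = 2.


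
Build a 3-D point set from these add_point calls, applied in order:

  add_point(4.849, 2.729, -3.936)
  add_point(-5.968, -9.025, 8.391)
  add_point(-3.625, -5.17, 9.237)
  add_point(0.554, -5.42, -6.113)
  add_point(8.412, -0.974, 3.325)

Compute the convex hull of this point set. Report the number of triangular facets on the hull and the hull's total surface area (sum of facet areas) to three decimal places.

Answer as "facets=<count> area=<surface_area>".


facets=6 area=341.548

Points on the hull: [0, 1, 2, 3, 4] (5 of 5).

Triangle areas on the boundary:
  f1: (p3, p4, p1) → 100.6407
  f2: (p3, p0, p1) → 76.0858
  f3: (p3, p0, p4) → 42.0967
  f4: (p2, p4, p1) → 25.5391
  f5: (p2, p0, p1) → 35.1753
  f6: (p2, p0, p4) → 62.0106
Σ area = 341.548

Euler: V−E+F = 5−9+6 = 2.


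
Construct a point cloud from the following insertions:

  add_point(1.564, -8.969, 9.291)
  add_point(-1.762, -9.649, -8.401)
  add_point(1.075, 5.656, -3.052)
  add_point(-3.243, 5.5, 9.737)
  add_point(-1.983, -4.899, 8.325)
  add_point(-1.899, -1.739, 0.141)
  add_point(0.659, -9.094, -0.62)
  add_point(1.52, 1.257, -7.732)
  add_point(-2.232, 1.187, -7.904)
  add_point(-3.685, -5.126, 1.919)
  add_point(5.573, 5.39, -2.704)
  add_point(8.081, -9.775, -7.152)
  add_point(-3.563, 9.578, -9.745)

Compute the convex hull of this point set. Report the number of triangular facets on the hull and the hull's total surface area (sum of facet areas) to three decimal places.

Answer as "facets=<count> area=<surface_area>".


facets=12 area=958.098

8 of the 13 inputs are extreme points: [0, 1, 3, 4, 9, 10, 11, 12].

Facet areas (half cross-product norm):
  f1: (p3, p12, p9) → 119.5161
  f2: (p1, p12, p9) → 103.8028
  f3: (p1, p12, p11) → 95.4193
  f4: (p1, p0, p9) → 50.6656
  f5: (p1, p0, p11) → 85.0824
  f6: (p10, p12, p11) → 94.2338
  f7: (p10, p3, p12) → 93.4995
  f8: (p10, p0, p11) → 132.2180
  f9: (p10, p0, p3) → 113.6264
  f10: (p4, p3, p9) → 34.7429
  f11: (p4, p0, p9) → 17.2867
  f12: (p4, p0, p3) → 18.0046
Σ area = 958.098

Check V−E+F: 8 − 18 + 12 = 2.


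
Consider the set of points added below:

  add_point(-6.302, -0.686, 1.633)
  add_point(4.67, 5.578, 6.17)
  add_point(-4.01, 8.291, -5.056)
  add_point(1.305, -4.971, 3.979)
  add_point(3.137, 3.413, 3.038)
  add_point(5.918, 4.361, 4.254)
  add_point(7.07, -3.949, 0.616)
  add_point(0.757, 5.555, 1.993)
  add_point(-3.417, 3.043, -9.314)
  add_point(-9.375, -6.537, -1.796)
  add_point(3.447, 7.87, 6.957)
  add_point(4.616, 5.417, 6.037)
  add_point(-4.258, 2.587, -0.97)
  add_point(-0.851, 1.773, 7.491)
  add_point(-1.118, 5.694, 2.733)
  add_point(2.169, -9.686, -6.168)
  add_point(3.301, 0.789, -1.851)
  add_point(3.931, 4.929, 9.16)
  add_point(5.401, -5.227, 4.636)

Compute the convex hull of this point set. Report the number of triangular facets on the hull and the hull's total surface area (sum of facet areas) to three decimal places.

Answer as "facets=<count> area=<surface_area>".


14 of the 19 inputs are extreme points: [0, 2, 3, 5, 6, 8, 9, 10, 13, 14, 15, 16, 17, 18].

Triangle areas on the boundary:
  f1: (p18, p15, p9) → 76.3083
  f2: (p18, p15, p6) → 22.2511
  f3: (p0, p2, p9) → 38.3962
  f4: (p5, p18, p6) → 20.5284
  f5: (p5, p18, p17) → 25.5465
  f6: (p8, p15, p6) → 71.2783
  f7: (p8, p5, p2) → 47.6023
  f8: (p8, p2, p9) → 45.3925
  f9: (p8, p15, p9) → 78.6120
  f10: (p13, p18, p17) → 29.2324
  f11: (p13, p0, p9) → 17.7528
  f12: (p16, p5, p6) → 24.3259
  f13: (p16, p8, p6) → 19.7863
  f14: (p16, p8, p5) → 27.3354
  f15: (p3, p18, p9) → 9.5759
  f16: (p3, p13, p9) → 48.2185
  f17: (p3, p13, p18) → 15.8978
  f18: (p10, p13, p17) → 10.9361
  f19: (p10, p5, p2) → 35.3184
  f20: (p10, p5, p17) → 8.9786
  f21: (p14, p0, p2) → 35.9293
  f22: (p14, p13, p0) → 23.8812
  f23: (p14, p10, p2) → 20.3323
  f24: (p14, p10, p13) → 19.3004
Σ area = 772.717

Euler: V−E+F = 14−36+24 = 2.

facets=24 area=772.717


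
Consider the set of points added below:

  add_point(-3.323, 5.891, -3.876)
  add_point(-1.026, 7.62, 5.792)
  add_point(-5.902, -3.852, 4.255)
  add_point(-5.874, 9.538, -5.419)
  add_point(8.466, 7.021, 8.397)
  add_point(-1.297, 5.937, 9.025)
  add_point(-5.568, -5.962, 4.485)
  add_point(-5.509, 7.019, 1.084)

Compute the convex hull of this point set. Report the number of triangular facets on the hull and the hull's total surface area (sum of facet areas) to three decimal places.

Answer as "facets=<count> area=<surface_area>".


facets=12 area=428.766

Hull vertices (8/8): indices [0, 1, 2, 3, 4, 5, 6, 7].

Facet areas (half cross-product norm):
  f1: (p0, p3, p4) → 33.3142
  f2: (p7, p3, p2) → 31.5058
  f3: (p7, p5, p2) → 48.1635
  f4: (p1, p3, p4) → 47.5207
  f5: (p1, p5, p4) → 17.6915
  f6: (p1, p7, p3) → 16.8360
  f7: (p1, p7, p5) → 10.0065
  f8: (p6, p0, p4) → 121.1713
  f9: (p6, p5, p2) → 8.9528
  f10: (p6, p5, p4) → 60.8367
  f11: (p6, p3, p2) → 9.1026
  f12: (p6, p0, p3) → 23.6646
Σ area = 428.766

Check V−E+F: 8 − 18 + 12 = 2.


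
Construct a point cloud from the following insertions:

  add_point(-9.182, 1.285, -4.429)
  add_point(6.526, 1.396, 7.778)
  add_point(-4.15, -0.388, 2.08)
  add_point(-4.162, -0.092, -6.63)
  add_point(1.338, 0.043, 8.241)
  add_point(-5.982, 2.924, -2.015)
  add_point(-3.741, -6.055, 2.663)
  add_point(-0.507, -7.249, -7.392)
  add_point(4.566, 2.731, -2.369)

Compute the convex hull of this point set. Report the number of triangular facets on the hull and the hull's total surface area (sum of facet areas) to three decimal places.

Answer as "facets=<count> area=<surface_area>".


facets=14 area=465.341

Hull vertices (9/9): indices [0, 1, 2, 3, 4, 5, 6, 7, 8].

Triangle areas on the boundary:
  f1: (p8, p7, p1) → 59.3394
  f2: (p6, p7, p0) → 57.2158
  f3: (p6, p7, p1) → 71.4201
  f4: (p6, p4, p1) → 20.6150
  f5: (p5, p8, p1) → 54.3098
  f6: (p5, p4, p0) → 17.6378
  f7: (p5, p4, p1) → 31.5362
  f8: (p3, p7, p0) → 17.2373
  f9: (p3, p8, p7) → 40.6046
  f10: (p3, p5, p0) → 11.4768
  f11: (p3, p5, p8) → 28.7106
  f12: (p2, p4, p0) → 8.9867
  f13: (p2, p6, p0) → 22.7173
  f14: (p2, p6, p4) → 23.5336
Σ area = 465.341

Euler: V−E+F = 9−21+14 = 2.


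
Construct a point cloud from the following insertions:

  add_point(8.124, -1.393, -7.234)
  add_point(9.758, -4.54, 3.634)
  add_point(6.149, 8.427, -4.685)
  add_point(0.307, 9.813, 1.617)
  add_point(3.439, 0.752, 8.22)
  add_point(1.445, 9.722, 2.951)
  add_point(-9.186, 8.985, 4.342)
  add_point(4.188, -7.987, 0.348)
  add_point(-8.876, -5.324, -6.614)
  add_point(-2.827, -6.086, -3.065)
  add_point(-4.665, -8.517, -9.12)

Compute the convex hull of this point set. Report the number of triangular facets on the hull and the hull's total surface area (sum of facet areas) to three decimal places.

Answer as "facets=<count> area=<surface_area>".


Extreme-point indices: [0, 1, 2, 3, 4, 5, 6, 7, 8, 10] — 10 of 11 on the boundary.

Per-facet area ½‖(b−a)×(c−a)‖:
  f1: (p2, p3, p6) → 24.1474
  f2: (p2, p0, p10) → 72.1524
  f3: (p2, p0, p1) → 58.9916
  f4: (p8, p4, p6) → 134.5468
  f5: (p8, p2, p6) → 150.4246
  f6: (p8, p2, p10) → 59.3864
  f7: (p7, p4, p1) → 34.5483
  f8: (p7, p0, p1) → 38.2910
  f9: (p7, p0, p10) → 67.9733
  f10: (p7, p8, p10) → 37.4716
  f11: (p7, p8, p4) → 87.9633
  f12: (p5, p2, p3) → 7.5979
  f13: (p5, p3, p6) → 7.9455
  f14: (p5, p4, p6) → 56.8021
  f15: (p5, p4, p1) → 46.6175
  f16: (p5, p2, p1) → 70.1313
Σ area = 954.991

Euler characteristic 10−24+16 = 2 ✓

facets=16 area=954.991


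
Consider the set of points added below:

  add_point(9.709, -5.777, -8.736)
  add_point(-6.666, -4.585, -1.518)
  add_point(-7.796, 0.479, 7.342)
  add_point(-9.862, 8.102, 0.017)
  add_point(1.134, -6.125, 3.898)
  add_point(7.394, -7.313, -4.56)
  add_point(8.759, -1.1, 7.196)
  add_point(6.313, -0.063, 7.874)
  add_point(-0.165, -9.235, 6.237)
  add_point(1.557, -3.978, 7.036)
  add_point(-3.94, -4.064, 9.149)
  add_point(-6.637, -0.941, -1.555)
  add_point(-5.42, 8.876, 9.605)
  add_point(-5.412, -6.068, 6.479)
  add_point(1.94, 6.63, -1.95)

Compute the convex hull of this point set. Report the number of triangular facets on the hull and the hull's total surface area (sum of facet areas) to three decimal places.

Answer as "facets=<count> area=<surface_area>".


Extreme-point indices: [0, 1, 2, 3, 5, 6, 7, 8, 10, 11, 12, 13, 14] — 13 of 15 on the boundary.

Per-facet area ½‖(b−a)×(c−a)‖:
  f1: (p14, p0, p3) → 75.2170
  f2: (p14, p12, p3) → 61.7709
  f3: (p14, p6, p0) → 102.3494
  f4: (p14, p6, p12) → 93.7362
  f5: (p7, p6, p12) → 5.6144
  f6: (p11, p0, p3) → 72.0697
  f7: (p11, p1, p3) → 6.7288
  f8: (p11, p1, p0) → 32.6305
  f9: (p5, p1, p0) → 30.4432
  f10: (p5, p1, p8) → 70.9022
  f11: (p5, p6, p0) → 28.1541
  f12: (p5, p6, p8) → 72.0092
  f13: (p2, p12, p3) → 43.6533
  f14: (p2, p1, p3) → 53.9866
  f15: (p13, p1, p8) → 24.8016
  f16: (p13, p2, p1) → 28.7428
  f17: (p10, p2, p12) → 25.1569
  f18: (p10, p13, p2) → 11.3378
  f19: (p10, p13, p8) → 11.1831
  f20: (p10, p7, p12) → 69.9145
  f21: (p10, p6, p8) → 42.2320
  f22: (p10, p7, p6) → 10.5818
Σ area = 973.216

Check V−E+F: 13 − 33 + 22 = 2.

facets=22 area=973.216


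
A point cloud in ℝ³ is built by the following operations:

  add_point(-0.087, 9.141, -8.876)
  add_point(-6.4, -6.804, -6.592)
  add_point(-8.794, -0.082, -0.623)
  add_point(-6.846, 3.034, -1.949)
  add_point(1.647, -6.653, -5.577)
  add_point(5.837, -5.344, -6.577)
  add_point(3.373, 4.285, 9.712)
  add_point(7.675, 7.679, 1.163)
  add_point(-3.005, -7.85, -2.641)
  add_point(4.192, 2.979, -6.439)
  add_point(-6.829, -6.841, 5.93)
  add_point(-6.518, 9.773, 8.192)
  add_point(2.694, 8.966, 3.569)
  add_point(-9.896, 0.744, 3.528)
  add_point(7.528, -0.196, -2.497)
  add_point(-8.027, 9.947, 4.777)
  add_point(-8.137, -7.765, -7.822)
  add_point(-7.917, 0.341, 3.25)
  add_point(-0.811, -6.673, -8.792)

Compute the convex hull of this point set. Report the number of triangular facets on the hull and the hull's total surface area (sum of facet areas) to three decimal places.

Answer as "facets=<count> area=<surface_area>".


Extreme-point indices: [0, 2, 4, 5, 6, 7, 8, 9, 10, 11, 12, 13, 14, 15, 16, 18] — 16 of 19 on the boundary.

Facet areas (half cross-product norm):
  f1: (p16, p15, p0) → 144.7258
  f2: (p10, p16, p13) → 57.0849
  f3: (p10, p16, p8) → 32.1297
  f4: (p10, p5, p8) → 34.2005
  f5: (p10, p5, p6) → 129.9606
  f6: (p11, p10, p6) → 85.8288
  f7: (p11, p15, p13) → 17.4905
  f8: (p11, p10, p13) → 39.1696
  f9: (p2, p15, p13) → 20.0100
  f10: (p2, p16, p13) → 13.8119
  f11: (p2, p16, p15) → 17.1842
  f12: (p9, p0, p7) → 37.7654
  f13: (p9, p5, p0) → 16.7099
  f14: (p4, p5, p8) → 4.0828
  f15: (p18, p16, p0) → 58.0343
  f16: (p18, p5, p0) → 54.9789
  f17: (p18, p4, p5) → 8.3879
  f18: (p18, p16, p8) → 21.8700
  f19: (p18, p4, p8) → 11.3470
  f20: (p12, p6, p7) → 21.8517
  f21: (p12, p11, p6) → 39.0109
  f22: (p12, p0, p7) → 35.3356
  f23: (p12, p15, p0) → 68.6738
  f24: (p12, p11, p15) → 19.3008
  f25: (p14, p9, p7) → 25.8378
  f26: (p14, p9, p5) → 20.3826
  f27: (p14, p6, p7) → 44.0528
  f28: (p14, p5, p6) → 32.5543
Σ area = 1111.773

Euler characteristic 16−42+28 = 2 ✓

facets=28 area=1111.773


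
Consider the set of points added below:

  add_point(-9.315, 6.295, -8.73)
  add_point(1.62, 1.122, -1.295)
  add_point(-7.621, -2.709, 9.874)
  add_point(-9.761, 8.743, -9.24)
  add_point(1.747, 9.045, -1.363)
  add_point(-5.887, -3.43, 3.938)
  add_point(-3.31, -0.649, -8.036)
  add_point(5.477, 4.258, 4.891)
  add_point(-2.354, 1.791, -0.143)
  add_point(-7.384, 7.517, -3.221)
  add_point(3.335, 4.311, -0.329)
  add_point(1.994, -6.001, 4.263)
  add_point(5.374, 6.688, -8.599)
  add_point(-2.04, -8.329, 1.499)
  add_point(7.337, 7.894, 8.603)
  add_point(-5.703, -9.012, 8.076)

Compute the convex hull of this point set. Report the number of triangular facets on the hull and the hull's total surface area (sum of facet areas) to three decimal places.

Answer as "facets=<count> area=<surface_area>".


Points on the hull: [0, 2, 3, 4, 6, 9, 11, 12, 13, 14, 15] (11 of 16).

Facet areas (half cross-product norm):
  f1: (p2, p15, p14) → 60.1420
  f2: (p9, p14, p3) → 32.7880
  f3: (p9, p2, p3) → 30.5558
  f4: (p9, p2, p14) → 138.4933
  f5: (p4, p14, p3) → 36.6100
  f6: (p4, p12, p3) → 58.2522
  f7: (p4, p12, p14) → 41.7144
  f8: (p6, p12, p3) → 64.8536
  f9: (p11, p15, p14) → 62.2706
  f10: (p11, p12, p14) → 124.5439
  f11: (p0, p6, p3) → 6.0334
  f12: (p0, p6, p15) → 79.6945
  f13: (p0, p2, p3) → 20.8100
  f14: (p0, p2, p15) → 69.5563
  f15: (p13, p6, p15) → 34.0954
  f16: (p13, p11, p15) → 20.4499
  f17: (p13, p6, p12) → 65.3082
  f18: (p13, p11, p12) → 49.6294
Σ area = 995.801

Check V−E+F: 11 − 27 + 18 = 2.

facets=18 area=995.801


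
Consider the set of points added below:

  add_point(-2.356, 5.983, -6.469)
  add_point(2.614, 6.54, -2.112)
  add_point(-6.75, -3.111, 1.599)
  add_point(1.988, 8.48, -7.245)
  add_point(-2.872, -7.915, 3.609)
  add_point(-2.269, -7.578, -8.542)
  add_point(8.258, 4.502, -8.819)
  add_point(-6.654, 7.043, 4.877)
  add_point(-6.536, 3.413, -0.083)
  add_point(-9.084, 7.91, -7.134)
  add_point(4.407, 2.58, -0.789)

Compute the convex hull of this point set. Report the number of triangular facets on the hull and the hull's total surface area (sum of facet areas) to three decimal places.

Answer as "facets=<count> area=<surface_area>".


Hull vertices (9/11): indices [1, 2, 3, 4, 5, 6, 7, 9, 10].

Per-facet area ½‖(b−a)×(c−a)‖:
  f1: (p5, p6, p9) → 123.3147
  f2: (p5, p4, p6) → 97.2771
  f3: (p3, p6, p9) → 25.2450
  f4: (p3, p7, p9) → 66.9389
  f5: (p2, p7, p9) → 63.7079
  f6: (p2, p7, p4) → 27.6186
  f7: (p2, p5, p9) → 83.9565
  f8: (p2, p5, p4) → 37.6916
  f9: (p10, p4, p6) → 45.1959
  f10: (p10, p7, p4) → 84.2377
  f11: (p1, p3, p7) → 28.5969
  f12: (p1, p10, p7) → 25.9786
  f13: (p1, p3, p6) → 20.8850
  f14: (p1, p10, p6) → 19.9087
Σ area = 750.553

Check V−E+F: 9 − 21 + 14 = 2.

facets=14 area=750.553


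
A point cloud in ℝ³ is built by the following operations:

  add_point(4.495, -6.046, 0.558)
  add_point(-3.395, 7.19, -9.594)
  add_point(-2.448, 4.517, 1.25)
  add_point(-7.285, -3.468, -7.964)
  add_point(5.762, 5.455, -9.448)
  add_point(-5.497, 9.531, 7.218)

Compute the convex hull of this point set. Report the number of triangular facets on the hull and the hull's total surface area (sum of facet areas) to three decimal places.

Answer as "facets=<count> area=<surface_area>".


Hull vertices (5/6): indices [0, 1, 3, 4, 5].

Per-facet area ½‖(b−a)×(c−a)‖:
  f1: (p0, p4, p3) → 101.2690
  f2: (p0, p5, p3) → 136.1280
  f3: (p0, p5, p4) → 141.9061
  f4: (p1, p4, p3) → 52.7481
  f5: (p1, p5, p3) → 97.8797
  f6: (p1, p5, p4) → 79.0281
Σ area = 608.959

Euler: V−E+F = 5−9+6 = 2.

facets=6 area=608.959


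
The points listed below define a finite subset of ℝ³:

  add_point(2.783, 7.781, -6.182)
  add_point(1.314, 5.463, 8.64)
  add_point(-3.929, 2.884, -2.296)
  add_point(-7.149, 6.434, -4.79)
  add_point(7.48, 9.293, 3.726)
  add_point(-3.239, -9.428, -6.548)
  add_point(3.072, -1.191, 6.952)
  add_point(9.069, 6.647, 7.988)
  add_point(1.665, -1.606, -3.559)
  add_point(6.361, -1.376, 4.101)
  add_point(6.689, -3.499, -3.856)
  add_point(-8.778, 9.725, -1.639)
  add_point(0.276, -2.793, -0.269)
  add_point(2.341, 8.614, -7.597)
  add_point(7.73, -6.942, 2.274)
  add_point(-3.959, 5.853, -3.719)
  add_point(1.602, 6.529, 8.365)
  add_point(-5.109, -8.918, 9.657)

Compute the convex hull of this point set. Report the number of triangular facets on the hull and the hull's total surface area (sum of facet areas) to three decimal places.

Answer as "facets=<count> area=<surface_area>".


facets=18 area=1129.779

Extreme-point indices: [1, 3, 4, 5, 7, 10, 11, 13, 14, 16, 17] — 11 of 18 on the boundary.

Facet areas (half cross-product norm):
  f1: (p17, p5, p11) → 159.9734
  f2: (p14, p17, p7) → 110.5804
  f3: (p14, p17, p5) → 98.8921
  f4: (p4, p13, p11) → 78.6554
  f5: (p4, p16, p11) → 58.8603
  f6: (p4, p16, p7) → 19.0350
  f7: (p3, p5, p11) → 23.5103
  f8: (p3, p13, p11) → 22.9723
  f9: (p3, p13, p5) → 83.1703
  f10: (p1, p17, p7) → 52.1531
  f11: (p1, p16, p7) → 4.0847
  f12: (p1, p17, p11) → 118.4981
  f13: (p1, p16, p11) → 8.2508
  f14: (p10, p13, p5) → 79.0184
  f15: (p10, p14, p5) → 42.0701
  f16: (p10, p4, p13) → 78.5278
  f17: (p10, p14, p7) → 52.3463
  f18: (p10, p4, p7) → 39.1801
Σ area = 1129.779

Euler characteristic 11−27+18 = 2 ✓


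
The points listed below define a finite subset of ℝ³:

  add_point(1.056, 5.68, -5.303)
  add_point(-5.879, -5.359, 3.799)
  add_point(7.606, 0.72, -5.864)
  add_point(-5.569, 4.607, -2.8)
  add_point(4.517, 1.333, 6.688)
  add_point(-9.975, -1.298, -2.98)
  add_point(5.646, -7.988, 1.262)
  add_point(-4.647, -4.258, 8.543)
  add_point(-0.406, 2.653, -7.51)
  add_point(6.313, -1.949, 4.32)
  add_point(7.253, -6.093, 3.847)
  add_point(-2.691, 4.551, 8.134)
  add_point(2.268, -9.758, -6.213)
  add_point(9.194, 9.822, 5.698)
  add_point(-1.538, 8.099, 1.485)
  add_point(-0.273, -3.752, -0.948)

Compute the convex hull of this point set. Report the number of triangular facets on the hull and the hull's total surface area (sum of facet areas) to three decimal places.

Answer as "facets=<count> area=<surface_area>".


facets=24 area=950.373

14 of the 16 inputs are extreme points: [0, 1, 2, 3, 4, 5, 6, 7, 8, 10, 11, 12, 13, 14].

Area of each hull facet:
  f1: (p8, p12, p5) → 70.6002
  f2: (p11, p7, p5) → 57.9871
  f3: (p1, p12, p5) → 60.1167
  f4: (p1, p7, p5) → 15.2291
  f5: (p1, p7, p12) → 26.9415
  f6: (p2, p8, p12) → 48.0716
  f7: (p2, p10, p13) → 84.2335
  f8: (p14, p11, p13) → 44.1825
  f9: (p4, p10, p13) → 33.3963
  f10: (p4, p10, p7) → 45.4588
  f11: (p4, p11, p13) → 38.8960
  f12: (p4, p11, p7) → 35.5954
  f13: (p6, p7, p12) → 53.5818
  f14: (p6, p10, p7) → 23.1029
  f15: (p6, p2, p12) → 45.3067
  f16: (p6, p2, p10) → 20.4666
  f17: (p0, p2, p13) → 57.3489
  f18: (p0, p2, p8) → 16.2183
  f19: (p0, p14, p13) → 44.5727
  f20: (p3, p0, p14) → 22.4290
  f21: (p3, p11, p5) → 41.0440
  f22: (p3, p14, p11) → 25.4431
  f23: (p3, p8, p5) → 26.2333
  f24: (p3, p0, p8) → 13.9175
Σ area = 950.373

Euler: V−E+F = 14−36+24 = 2.


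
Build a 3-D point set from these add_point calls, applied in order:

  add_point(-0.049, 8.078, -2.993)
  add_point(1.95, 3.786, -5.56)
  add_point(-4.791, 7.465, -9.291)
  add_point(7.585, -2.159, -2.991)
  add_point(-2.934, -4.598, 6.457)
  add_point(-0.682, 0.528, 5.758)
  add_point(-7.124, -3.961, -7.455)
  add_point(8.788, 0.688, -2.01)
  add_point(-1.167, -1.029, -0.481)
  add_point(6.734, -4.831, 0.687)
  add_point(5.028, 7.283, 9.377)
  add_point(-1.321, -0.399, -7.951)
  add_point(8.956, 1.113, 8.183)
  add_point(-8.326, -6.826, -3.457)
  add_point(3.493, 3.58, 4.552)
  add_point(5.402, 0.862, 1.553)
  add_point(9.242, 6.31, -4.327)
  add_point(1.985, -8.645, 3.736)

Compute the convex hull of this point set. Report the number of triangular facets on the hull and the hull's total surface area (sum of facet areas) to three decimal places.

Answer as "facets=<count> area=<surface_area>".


facets=24 area=926.853

14 of the 18 inputs are extreme points: [0, 2, 3, 4, 5, 6, 7, 9, 10, 11, 12, 13, 16, 17].

Facet areas (half cross-product norm):
  f1: (p11, p2, p16) → 56.3865
  f2: (p0, p2, p16) → 33.5744
  f3: (p0, p10, p16) → 61.9270
  f4: (p0, p10, p2) → 15.1483
  f5: (p4, p17, p13) → 39.5572
  f6: (p4, p2, p13) → 91.0141
  f7: (p12, p10, p16) → 49.5664
  f8: (p12, p4, p10) → 49.0693
  f9: (p12, p4, p17) → 43.4439
  f10: (p3, p11, p16) → 45.0404
  f11: (p5, p10, p2) → 80.0875
  f12: (p5, p4, p2) → 44.5068
  f13: (p5, p4, p10) → 14.8882
  f14: (p6, p3, p11) → 28.0311
  f15: (p6, p2, p13) → 20.8222
  f16: (p6, p11, p2) → 29.3869
  f17: (p6, p17, p13) → 30.2961
  f18: (p6, p3, p17) → 77.9869
  f19: (p7, p12, p16) → 29.2550
  f20: (p7, p3, p16) → 6.8387
  f21: (p9, p12, p17) → 33.0447
  f22: (p9, p3, p17) → 9.2864
  f23: (p9, p7, p12) → 30.6286
  f24: (p9, p7, p3) → 7.0658
Σ area = 926.853

Euler characteristic 14−36+24 = 2 ✓


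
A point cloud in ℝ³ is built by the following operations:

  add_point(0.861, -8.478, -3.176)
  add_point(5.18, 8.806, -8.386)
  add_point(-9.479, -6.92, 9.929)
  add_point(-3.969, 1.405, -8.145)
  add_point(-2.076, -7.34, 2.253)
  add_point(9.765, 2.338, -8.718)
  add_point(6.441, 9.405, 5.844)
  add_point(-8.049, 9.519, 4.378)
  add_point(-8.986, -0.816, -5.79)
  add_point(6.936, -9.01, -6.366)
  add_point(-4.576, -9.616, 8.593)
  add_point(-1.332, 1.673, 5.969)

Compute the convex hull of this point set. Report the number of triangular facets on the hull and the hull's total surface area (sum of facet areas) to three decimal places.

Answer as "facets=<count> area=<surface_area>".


10 of the 12 inputs are extreme points: [0, 1, 2, 3, 5, 6, 7, 8, 9, 10].

Triangle areas on the boundary:
  f1: (p8, p7, p2) → 112.6942
  f2: (p6, p7, p2) → 126.6683
  f3: (p6, p10, p2) → 63.6367
  f4: (p1, p6, p5) → 56.7125
  f5: (p1, p6, p7) → 102.2749
  f6: (p9, p6, p5) → 96.8530
  f7: (p9, p6, p10) → 188.9539
  f8: (p3, p8, p7) → 43.3330
  f9: (p3, p1, p7) → 90.5053
  f10: (p3, p1, p5) → 46.6080
  f11: (p3, p9, p5) → 78.1576
  f12: (p3, p9, p8) → 43.2116
  f13: (p0, p9, p10) → 27.9576
  f14: (p0, p9, p8) → 33.9492
  f15: (p0, p10, p2) → 31.8561
  f16: (p0, p8, p2) → 99.1928
Σ area = 1242.565

Euler characteristic 10−24+16 = 2 ✓

facets=16 area=1242.565


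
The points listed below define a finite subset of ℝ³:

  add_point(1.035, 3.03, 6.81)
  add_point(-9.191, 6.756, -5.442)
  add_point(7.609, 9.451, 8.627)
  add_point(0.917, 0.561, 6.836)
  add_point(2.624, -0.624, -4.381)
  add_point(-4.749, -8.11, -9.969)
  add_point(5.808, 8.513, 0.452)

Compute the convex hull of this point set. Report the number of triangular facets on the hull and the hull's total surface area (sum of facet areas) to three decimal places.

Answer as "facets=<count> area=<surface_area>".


facets=10 area=602.489

7 of the 7 inputs are extreme points: [0, 1, 2, 3, 4, 5, 6].

Facet areas (half cross-product norm):
  f1: (p0, p2, p1) → 69.4040
  f2: (p6, p2, p1) → 56.4388
  f3: (p3, p5, p1) → 131.7821
  f4: (p3, p0, p1) → 19.8243
  f5: (p3, p0, p2) → 8.0813
  f6: (p4, p6, p2) → 36.7567
  f7: (p4, p3, p2) → 63.5648
  f8: (p4, p3, p5) → 61.1438
  f9: (p4, p5, p1) → 80.9552
  f10: (p4, p6, p1) → 74.5377
Σ area = 602.489

Euler characteristic 7−15+10 = 2 ✓


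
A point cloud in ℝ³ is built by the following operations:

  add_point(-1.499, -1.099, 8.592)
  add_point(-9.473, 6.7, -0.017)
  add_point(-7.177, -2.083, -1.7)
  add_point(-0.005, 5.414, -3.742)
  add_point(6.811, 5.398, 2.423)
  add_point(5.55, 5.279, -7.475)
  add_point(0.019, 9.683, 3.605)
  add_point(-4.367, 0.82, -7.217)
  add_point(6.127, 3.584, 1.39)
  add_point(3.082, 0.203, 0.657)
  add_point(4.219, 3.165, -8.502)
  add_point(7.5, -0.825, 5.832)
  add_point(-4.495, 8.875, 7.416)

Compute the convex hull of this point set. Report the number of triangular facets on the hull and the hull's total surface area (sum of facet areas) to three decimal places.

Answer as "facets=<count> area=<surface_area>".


facets=16 area=678.984

Hull vertices (10/13): indices [0, 1, 2, 4, 5, 6, 7, 10, 11, 12].

Facet areas (half cross-product norm):
  f1: (p10, p2, p11) → 100.8892
  f2: (p0, p2, p1) → 54.0678
  f3: (p0, p2, p11) → 54.3379
  f4: (p7, p2, p1) → 31.1884
  f5: (p7, p10, p2) → 24.1647
  f6: (p12, p0, p11) → 48.2176
  f7: (p12, p4, p11) → 45.3426
  f8: (p12, p4, p6) → 18.2865
  f9: (p12, p6, p1) → 27.3709
  f10: (p12, p0, p1) → 48.2344
  f11: (p5, p4, p6) → 40.4588
  f12: (p5, p6, p1) → 69.5840
  f13: (p5, p10, p11) → 19.8752
  f14: (p5, p4, p11) → 31.2784
  f15: (p5, p7, p1) → 56.1610
  f16: (p5, p7, p10) → 9.5262
Σ area = 678.984

Euler characteristic 10−24+16 = 2 ✓


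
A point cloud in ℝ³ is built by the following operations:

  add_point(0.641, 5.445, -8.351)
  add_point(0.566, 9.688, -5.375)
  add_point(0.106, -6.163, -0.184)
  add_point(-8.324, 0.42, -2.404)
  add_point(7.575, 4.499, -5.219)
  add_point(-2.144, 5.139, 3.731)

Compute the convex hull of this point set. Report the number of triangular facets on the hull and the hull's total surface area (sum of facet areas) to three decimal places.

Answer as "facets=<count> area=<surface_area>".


facets=8 area=387.883

6 of the 6 inputs are extreme points: [0, 1, 2, 3, 4, 5].

Area of each hull facet:
  f1: (p5, p2, p3) → 51.2479
  f2: (p5, p2, p4) → 73.8302
  f3: (p1, p5, p3) → 51.4132
  f4: (p1, p5, p4) → 45.8388
  f5: (p0, p2, p3) → 63.1783
  f6: (p0, p2, p4) → 51.9124
  f7: (p0, p1, p3) → 30.7367
  f8: (p0, p1, p4) → 19.7253
Σ area = 387.883

Euler: V−E+F = 6−12+8 = 2.


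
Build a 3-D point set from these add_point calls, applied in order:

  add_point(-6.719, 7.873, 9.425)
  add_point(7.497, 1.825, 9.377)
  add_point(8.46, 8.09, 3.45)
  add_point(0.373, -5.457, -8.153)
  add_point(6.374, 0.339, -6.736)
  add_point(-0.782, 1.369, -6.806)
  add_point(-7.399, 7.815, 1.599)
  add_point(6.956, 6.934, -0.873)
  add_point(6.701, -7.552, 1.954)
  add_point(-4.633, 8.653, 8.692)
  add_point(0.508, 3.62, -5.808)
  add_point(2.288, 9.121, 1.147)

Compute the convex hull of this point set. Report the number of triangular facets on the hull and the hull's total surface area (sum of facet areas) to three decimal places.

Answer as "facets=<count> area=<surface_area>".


facets=20 area=801.650

Hull vertices (12/12): indices [0, 1, 2, 3, 4, 5, 6, 7, 8, 9, 10, 11].

Facet areas (half cross-product norm):
  f1: (p0, p3, p6) → 61.8690
  f2: (p0, p3, p8) → 130.1121
  f3: (p9, p0, p6) → 8.9580
  f4: (p1, p8, p2) → 51.4247
  f5: (p1, p0, p8) → 89.7154
  f6: (p1, p9, p2) → 57.8592
  f7: (p1, p9, p0) → 13.1187
  f8: (p11, p10, p6) → 42.9515
  f9: (p11, p9, p6) → 35.3825
  f10: (p11, p9, p2) → 31.8296
  f11: (p5, p3, p6) → 30.7990
  f12: (p5, p10, p6) → 15.8035
  f13: (p4, p8, p2) → 74.8416
  f14: (p4, p3, p8) → 47.1304
  f15: (p4, p5, p3) → 24.3370
  f16: (p4, p5, p10) → 9.4230
  f17: (p7, p11, p2) → 12.8956
  f18: (p7, p4, p2) → 12.2220
  f19: (p7, p11, p10) → 23.4078
  f20: (p7, p4, p10) → 27.5696
Σ area = 801.650

Euler: V−E+F = 12−30+20 = 2.


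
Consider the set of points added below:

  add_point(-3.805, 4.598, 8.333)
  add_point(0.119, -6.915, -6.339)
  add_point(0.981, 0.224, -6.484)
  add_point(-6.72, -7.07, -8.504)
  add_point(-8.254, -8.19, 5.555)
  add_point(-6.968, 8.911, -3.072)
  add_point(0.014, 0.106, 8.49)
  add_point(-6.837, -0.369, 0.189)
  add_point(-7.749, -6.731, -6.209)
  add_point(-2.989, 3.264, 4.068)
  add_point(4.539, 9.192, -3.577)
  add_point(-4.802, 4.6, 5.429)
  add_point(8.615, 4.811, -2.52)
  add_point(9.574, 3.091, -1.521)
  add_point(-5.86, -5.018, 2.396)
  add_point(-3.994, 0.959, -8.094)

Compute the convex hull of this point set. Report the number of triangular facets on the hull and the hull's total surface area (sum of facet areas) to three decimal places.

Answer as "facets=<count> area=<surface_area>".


facets=20 area=882.215

Points on the hull: [0, 1, 2, 3, 4, 5, 6, 8, 10, 12, 13, 15] (12 of 16).

Facet areas (half cross-product norm):
  f1: (p0, p10, p13) → 62.1004
  f2: (p0, p5, p4) → 86.9290
  f3: (p0, p5, p10) → 71.0602
  f4: (p1, p13, p4) → 105.0662
  f5: (p1, p3, p4) → 49.9267
  f6: (p8, p3, p4) → 6.6415
  f7: (p8, p5, p4) → 94.5088
  f8: (p8, p5, p3) → 19.4058
  f9: (p15, p5, p10) → 54.1391
  f10: (p15, p5, p3) → 30.2949
  f11: (p6, p13, p4) → 76.9693
  f12: (p6, p0, p4) → 35.5126
  f13: (p6, p0, p13) → 40.3491
  f14: (p2, p1, p3) → 25.5855
  f15: (p2, p15, p3) → 22.0234
  f16: (p2, p15, p10) → 25.4056
  f17: (p12, p1, p13) → 16.0172
  f18: (p12, p2, p1) → 29.2156
  f19: (p12, p10, p13) → 2.4388
  f20: (p12, p2, p10) → 28.6252
Σ area = 882.215

Check V−E+F: 12 − 30 + 20 = 2.


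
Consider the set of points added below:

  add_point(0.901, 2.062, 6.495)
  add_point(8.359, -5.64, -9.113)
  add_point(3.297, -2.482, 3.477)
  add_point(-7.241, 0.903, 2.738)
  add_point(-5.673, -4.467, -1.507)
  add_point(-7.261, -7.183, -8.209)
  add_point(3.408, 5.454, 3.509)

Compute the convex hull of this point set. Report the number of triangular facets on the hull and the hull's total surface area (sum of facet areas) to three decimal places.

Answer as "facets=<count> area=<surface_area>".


facets=10 area=508.068

Hull vertices (7/7): indices [0, 1, 2, 3, 4, 5, 6].

Facet areas (half cross-product norm):
  f1: (p6, p1, p5) → 132.9764
  f2: (p3, p6, p5) → 75.6383
  f3: (p3, p0, p6) → 22.4223
  f4: (p2, p1, p5) → 100.8165
  f5: (p2, p3, p0) → 26.8955
  f6: (p2, p6, p1) → 53.8683
  f7: (p2, p0, p6) → 15.3937
  f8: (p4, p3, p5) → 16.2738
  f9: (p4, p2, p5) → 28.1736
  f10: (p4, p2, p3) → 35.6096
Σ area = 508.068

Check V−E+F: 7 − 15 + 10 = 2.


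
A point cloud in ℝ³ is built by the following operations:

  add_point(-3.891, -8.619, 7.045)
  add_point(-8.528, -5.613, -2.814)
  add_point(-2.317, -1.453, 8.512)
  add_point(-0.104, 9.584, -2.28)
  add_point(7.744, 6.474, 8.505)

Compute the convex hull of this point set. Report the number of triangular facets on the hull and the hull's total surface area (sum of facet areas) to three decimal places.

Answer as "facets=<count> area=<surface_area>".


facets=6 area=483.842

Points on the hull: [0, 1, 2, 3, 4] (5 of 5).

Triangle areas on the boundary:
  f1: (p3, p4, p1) → 118.4066
  f2: (p2, p3, p1) → 101.0804
  f3: (p2, p3, p4) → 83.4170
  f4: (p0, p4, p1) → 107.3954
  f5: (p0, p2, p1) → 42.2813
  f6: (p0, p2, p4) → 31.2615
Σ area = 483.842

Euler characteristic 5−9+6 = 2 ✓


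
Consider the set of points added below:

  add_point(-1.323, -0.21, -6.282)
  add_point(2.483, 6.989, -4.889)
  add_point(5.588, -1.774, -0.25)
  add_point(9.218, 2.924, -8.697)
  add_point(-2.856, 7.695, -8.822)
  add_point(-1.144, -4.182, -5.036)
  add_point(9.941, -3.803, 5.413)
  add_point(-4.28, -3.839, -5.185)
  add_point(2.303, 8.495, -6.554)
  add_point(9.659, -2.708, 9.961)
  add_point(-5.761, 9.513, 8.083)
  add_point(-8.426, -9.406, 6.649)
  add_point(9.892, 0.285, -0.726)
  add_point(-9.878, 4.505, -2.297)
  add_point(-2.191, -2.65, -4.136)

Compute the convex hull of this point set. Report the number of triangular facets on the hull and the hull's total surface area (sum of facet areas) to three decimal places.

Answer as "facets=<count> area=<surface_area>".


Hull vertices (11/15): indices [3, 4, 5, 6, 7, 8, 9, 10, 11, 12, 13].

Triangle areas on the boundary:
  f1: (p10, p11, p13) → 100.5424
  f2: (p9, p11, p6) → 45.0288
  f3: (p9, p10, p11) → 164.5281
  f4: (p5, p11, p6) → 110.4567
  f5: (p5, p3, p6) → 91.4881
  f6: (p4, p10, p13) → 60.7538
  f7: (p12, p3, p6) → 8.5058
  f8: (p12, p9, p6) → 12.7068
  f9: (p7, p11, p13) → 71.5078
  f10: (p7, p5, p11) → 21.1565
  f11: (p7, p4, p13) → 50.4002
  f12: (p7, p5, p3) → 14.4682
  f13: (p7, p4, p3) → 76.6964
  f14: (p8, p4, p10) → 47.4975
  f15: (p8, p4, p3) → 22.4101
  f16: (p8, p12, p3) → 38.4569
  f17: (p8, p9, p10) → 156.1705
  f18: (p8, p12, p9) → 55.5609
Σ area = 1148.335

Euler: V−E+F = 11−27+18 = 2.

facets=18 area=1148.335
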